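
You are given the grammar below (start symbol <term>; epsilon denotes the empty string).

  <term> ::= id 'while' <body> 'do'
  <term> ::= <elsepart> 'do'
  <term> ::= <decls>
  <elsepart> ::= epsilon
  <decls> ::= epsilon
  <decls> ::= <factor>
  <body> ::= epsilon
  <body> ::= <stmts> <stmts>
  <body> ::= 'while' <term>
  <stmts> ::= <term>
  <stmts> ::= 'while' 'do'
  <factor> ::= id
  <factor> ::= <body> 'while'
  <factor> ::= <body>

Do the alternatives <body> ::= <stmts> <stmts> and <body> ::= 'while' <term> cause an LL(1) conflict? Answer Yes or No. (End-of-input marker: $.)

FIRST(<stmts> <stmts>) = { 'do', 'while', id, epsilon } and FIRST('while' <term>) = { 'while' }.
Both contain 'while', so the two alternatives are not disjoint — LL(1) conflict.

Yes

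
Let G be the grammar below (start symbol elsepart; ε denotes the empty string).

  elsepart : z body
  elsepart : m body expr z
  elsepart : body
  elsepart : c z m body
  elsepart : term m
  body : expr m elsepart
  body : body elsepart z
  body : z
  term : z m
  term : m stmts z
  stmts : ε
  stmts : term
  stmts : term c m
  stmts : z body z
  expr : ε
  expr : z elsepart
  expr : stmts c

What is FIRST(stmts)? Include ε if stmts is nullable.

{ m, z, ε }

stmts : ε contributes ε.
From stmts : term: add FIRST(term) = { m, z }.
From stmts : term c m: add FIRST(term) = { m, z }.
stmts : z body z contributes {z}.
Union: FIRST(stmts) = { m, z, ε }.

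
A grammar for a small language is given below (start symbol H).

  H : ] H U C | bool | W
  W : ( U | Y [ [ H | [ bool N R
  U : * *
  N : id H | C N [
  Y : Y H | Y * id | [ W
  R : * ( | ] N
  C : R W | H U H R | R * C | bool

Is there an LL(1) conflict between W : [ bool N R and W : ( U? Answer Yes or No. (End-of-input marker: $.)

No

FIRST([ bool N R) = { [ } and FIRST(( U) = { ( }.
The FIRST sets are disjoint and neither alternative is nullable — no conflict.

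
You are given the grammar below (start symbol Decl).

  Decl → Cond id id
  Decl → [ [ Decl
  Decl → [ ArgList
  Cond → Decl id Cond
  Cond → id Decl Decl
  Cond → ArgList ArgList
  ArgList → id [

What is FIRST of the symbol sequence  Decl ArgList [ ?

{ [, id }

Add FIRST(Decl) = { [, id }; Decl is not nullable, stop.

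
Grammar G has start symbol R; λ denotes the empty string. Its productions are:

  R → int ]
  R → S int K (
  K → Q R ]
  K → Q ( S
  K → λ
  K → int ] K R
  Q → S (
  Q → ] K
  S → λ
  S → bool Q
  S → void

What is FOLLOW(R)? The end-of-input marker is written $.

R is the start symbol, so $ ∈ FOLLOW(R).
In K → Q R ]: add FIRST(]) = { ] }.
In K → int ] K R: R is at the end, add FOLLOW(K) = { (, bool, int, void }.
Union: FOLLOW(R) = { $, (, ], bool, int, void }.

{ $, (, ], bool, int, void }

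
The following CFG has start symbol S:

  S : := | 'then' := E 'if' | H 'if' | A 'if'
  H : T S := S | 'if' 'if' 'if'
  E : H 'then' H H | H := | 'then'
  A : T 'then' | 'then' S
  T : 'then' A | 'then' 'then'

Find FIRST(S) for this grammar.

S : := contributes {:=}.
S : 'then' := E 'if' contributes {'then'}.
From S : H 'if': add FIRST(H) = { 'if', 'then' }.
From S : A 'if': add FIRST(A) = { 'then' }.
Union: FIRST(S) = { 'if', 'then', := }.

{ 'if', 'then', := }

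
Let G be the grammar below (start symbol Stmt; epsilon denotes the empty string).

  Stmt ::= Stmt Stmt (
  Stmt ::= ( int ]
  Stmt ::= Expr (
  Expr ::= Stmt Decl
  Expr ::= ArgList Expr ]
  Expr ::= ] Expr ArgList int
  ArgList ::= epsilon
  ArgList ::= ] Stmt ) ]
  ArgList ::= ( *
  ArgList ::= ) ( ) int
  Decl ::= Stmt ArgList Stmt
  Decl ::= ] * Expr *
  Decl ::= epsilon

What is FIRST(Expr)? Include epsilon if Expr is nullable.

From Expr ::= Stmt Decl: add FIRST(Stmt) = { (, ), ] }.
From Expr ::= ArgList Expr ]: ArgList nullable, take FIRST(ArgList) ∪ FIRST(Expr) = { (, ), ] }.
Expr ::= ] Expr ArgList int contributes {]}.
Union: FIRST(Expr) = { (, ), ] }.

{ (, ), ] }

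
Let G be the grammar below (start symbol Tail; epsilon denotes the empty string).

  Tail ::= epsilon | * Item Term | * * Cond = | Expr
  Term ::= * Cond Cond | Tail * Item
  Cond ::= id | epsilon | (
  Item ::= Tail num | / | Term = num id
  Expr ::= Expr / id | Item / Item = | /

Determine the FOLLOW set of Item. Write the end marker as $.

In Tail ::= * Item Term: add FIRST(Term) = { *, /, num }.
In Term ::= Tail * Item: Item is at the end, add FOLLOW(Term) = { $, *, =, num }.
In Expr ::= Item / Item =: add FIRST(/ Item =) = { / }.
In Expr ::= Item / Item =: add FIRST(=) = { = }.
Union: FOLLOW(Item) = { $, *, /, =, num }.

{ $, *, /, =, num }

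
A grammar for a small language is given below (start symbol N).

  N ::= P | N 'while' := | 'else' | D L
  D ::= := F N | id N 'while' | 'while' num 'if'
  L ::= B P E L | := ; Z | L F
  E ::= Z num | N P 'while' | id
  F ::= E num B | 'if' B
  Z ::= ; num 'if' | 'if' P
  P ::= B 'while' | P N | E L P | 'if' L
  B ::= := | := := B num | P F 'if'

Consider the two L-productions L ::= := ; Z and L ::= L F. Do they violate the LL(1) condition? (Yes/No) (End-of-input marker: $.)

FIRST(:= ; Z) = { := } and FIRST(L F) = { 'else', 'if', 'while', :=, ;, id }.
Both contain :=, so the two alternatives are not disjoint — LL(1) conflict.

Yes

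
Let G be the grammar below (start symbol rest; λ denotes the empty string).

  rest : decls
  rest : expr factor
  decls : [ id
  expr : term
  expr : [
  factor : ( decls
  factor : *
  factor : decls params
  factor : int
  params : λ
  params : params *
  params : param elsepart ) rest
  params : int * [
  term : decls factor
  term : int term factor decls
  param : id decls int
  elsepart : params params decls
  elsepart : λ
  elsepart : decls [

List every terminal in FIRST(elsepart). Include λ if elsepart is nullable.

{ *, [, id, int, λ }

From elsepart : params params decls: params, params nullable, take FIRST(params) ∪ FIRST(params) ∪ FIRST(decls) = { *, [, id, int }.
elsepart : λ contributes λ.
From elsepart : decls [: add FIRST(decls) = { [ }.
Union: FIRST(elsepart) = { *, [, id, int, λ }.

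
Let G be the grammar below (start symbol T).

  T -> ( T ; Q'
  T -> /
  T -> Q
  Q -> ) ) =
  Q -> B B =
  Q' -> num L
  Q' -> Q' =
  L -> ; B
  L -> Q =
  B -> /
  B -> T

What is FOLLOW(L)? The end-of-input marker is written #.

In Q' -> num L: L is at the end, add FOLLOW(Q') = { #, (, ), /, ;, = }.
Union: FOLLOW(L) = { #, (, ), /, ;, = }.

{ #, (, ), /, ;, = }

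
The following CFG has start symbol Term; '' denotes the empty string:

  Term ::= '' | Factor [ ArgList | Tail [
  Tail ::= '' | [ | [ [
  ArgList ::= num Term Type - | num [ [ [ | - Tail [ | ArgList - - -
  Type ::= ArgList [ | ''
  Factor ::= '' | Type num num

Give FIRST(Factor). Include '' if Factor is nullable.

{ -, num, '' }

Factor ::= '' contributes ''.
From Factor ::= Type num num: Type nullable, take FIRST(Type) ∪ {num} = { -, num }.
Union: FIRST(Factor) = { -, num, '' }.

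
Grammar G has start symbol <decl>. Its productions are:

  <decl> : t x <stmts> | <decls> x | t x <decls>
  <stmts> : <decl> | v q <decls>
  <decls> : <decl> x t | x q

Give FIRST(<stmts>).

{ t, v, x }

From <stmts> : <decl>: add FIRST(<decl>) = { t, x }.
<stmts> : v q <decls> contributes {v}.
Union: FIRST(<stmts>) = { t, v, x }.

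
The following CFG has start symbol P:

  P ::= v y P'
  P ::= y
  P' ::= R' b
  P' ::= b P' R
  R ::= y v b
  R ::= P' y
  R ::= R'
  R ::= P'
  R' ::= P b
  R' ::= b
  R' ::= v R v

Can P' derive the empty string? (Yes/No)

No

No nonterminal in this grammar is nullable.
No production of P' has an RHS whose symbols are all nullable, so P' is not nullable.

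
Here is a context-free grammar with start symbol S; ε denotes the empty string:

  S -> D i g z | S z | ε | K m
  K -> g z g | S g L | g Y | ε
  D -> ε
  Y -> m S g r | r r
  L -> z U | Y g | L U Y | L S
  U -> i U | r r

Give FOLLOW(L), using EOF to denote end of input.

In K -> S g L: L is at the end, add FOLLOW(K) = { m }.
In L -> L U Y: add FIRST(U Y) = { i, r }.
In L -> L S: add FIRST(S)\{ε} = { g, i, m, z }.
  Since S is nullable, also add FOLLOW(L) = { g, i, m, r, z }.
Union: FOLLOW(L) = { g, i, m, r, z }.

{ g, i, m, r, z }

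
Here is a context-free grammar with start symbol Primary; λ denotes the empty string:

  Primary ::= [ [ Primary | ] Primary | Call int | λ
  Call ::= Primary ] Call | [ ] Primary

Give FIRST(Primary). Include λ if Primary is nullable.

{ [, ], λ }

Primary ::= [ [ Primary contributes {[}.
Primary ::= ] Primary contributes {]}.
From Primary ::= Call int: add FIRST(Call) = { [, ] }.
Primary ::= λ contributes λ.
Union: FIRST(Primary) = { [, ], λ }.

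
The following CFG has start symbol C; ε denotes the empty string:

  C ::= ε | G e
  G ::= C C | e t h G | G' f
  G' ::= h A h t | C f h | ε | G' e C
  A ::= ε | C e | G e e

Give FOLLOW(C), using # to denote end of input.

{ #, e, f, h }

C is the start symbol, so # ∈ FOLLOW(C).
In G ::= C C: add FIRST(C)\{ε} = { e, f, h }.
  Since C is nullable, also add FOLLOW(G) = { e }.
In G ::= C C: C is at the end, add FOLLOW(G) = { e }.
In G' ::= C f h: add FIRST(f h) = { f }.
In G' ::= G' e C: C is at the end, add FOLLOW(G') = { e, f }.
In A ::= C e: add FIRST(e) = { e }.
Union: FOLLOW(C) = { #, e, f, h }.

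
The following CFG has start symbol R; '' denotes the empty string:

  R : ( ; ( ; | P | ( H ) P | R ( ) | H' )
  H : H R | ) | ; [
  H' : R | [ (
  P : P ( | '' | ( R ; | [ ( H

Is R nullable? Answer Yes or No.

R : P and each of P is nullable, so R ⇒* ''.

Yes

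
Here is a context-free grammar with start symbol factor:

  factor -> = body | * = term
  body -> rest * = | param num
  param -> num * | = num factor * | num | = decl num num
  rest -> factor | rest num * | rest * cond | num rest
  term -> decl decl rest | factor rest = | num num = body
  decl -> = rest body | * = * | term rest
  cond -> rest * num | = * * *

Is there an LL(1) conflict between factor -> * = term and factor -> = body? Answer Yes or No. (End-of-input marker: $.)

No

FIRST(* = term) = { * } and FIRST(= body) = { = }.
The FIRST sets are disjoint and neither alternative is nullable — no conflict.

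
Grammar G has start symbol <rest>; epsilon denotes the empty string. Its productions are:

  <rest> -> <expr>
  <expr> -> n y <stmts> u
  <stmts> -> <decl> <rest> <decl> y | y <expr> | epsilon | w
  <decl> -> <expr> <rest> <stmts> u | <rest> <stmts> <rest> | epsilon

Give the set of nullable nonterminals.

{ <decl>, <stmts> }

Directly nullable (have an epsilon-production): <stmts>, <decl>.
No other nonterminal has a production whose RHS symbols are all nullable.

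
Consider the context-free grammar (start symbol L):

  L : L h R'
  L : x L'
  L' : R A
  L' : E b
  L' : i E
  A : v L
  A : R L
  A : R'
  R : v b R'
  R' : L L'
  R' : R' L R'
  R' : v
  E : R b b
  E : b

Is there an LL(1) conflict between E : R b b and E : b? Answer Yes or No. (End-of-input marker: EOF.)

FIRST(R b b) = { v } and FIRST(b) = { b }.
The FIRST sets are disjoint and neither alternative is nullable — no conflict.

No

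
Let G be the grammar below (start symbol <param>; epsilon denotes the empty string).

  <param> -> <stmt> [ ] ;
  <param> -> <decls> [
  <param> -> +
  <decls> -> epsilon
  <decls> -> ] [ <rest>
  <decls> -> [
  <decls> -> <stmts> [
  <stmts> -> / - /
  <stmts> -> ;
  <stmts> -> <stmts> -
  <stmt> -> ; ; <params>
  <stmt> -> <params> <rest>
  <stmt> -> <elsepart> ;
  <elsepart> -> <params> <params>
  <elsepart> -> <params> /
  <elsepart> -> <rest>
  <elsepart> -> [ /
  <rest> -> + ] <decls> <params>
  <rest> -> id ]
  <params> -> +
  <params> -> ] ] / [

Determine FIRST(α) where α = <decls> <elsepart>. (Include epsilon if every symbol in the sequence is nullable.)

{ +, /, ;, [, ], id }

Add FIRST(<decls>)\{epsilon} = { /, ;, [, ] }; <decls> is nullable, continue.
Add FIRST(<elsepart>) = { +, [, ], id }; <elsepart> is not nullable, stop.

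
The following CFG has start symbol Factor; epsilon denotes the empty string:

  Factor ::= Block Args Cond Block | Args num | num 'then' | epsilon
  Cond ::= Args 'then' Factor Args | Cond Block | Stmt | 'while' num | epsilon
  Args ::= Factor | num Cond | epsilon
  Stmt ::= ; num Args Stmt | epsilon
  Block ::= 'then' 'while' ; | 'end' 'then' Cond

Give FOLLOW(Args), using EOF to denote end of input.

{ EOF, 'end', 'then', 'while', ;, num }

In Factor ::= Block Args Cond Block: add FIRST(Cond Block) = { 'end', 'then', 'while', ;, num }.
In Factor ::= Args num: add FIRST(num) = { num }.
In Cond ::= Args 'then' Factor Args: add FIRST('then' Factor Args) = { 'then' }.
In Cond ::= Args 'then' Factor Args: Args is at the end, add FOLLOW(Cond) = { EOF, 'end', 'then', 'while', ;, num }.
In Stmt ::= ; num Args Stmt: add FIRST(Stmt)\{epsilon} = { ; }.
  Since Stmt is nullable, also add FOLLOW(Stmt) = { EOF, 'end', 'then', 'while', ;, num }.
Union: FOLLOW(Args) = { EOF, 'end', 'then', 'while', ;, num }.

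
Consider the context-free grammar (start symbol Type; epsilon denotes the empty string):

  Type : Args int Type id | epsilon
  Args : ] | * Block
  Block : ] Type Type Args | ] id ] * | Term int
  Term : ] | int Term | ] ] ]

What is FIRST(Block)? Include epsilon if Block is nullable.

Block : ] Type Type Args contributes {]}.
Block : ] id ] * contributes {]}.
From Block : Term int: add FIRST(Term) = { ], int }.
Union: FIRST(Block) = { ], int }.

{ ], int }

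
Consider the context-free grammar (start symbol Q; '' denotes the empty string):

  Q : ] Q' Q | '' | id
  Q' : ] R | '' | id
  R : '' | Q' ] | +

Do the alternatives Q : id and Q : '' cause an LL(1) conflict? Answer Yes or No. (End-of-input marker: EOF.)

FIRST(id) = { id } and FIRST('') = { '' }.
The second is nullable but FOLLOW(Q) = { EOF } is disjoint from FIRST of the first.

No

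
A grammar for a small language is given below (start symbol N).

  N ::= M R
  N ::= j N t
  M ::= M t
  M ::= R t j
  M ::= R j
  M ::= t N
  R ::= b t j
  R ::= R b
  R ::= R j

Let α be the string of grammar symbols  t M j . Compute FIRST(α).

{ t }

t is a terminal; add {t} and stop.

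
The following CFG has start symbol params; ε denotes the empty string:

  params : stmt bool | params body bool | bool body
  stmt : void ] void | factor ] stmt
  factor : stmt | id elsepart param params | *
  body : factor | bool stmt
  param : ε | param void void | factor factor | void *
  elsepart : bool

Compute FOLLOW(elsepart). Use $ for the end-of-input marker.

In factor : id elsepart param params: add FIRST(param params) = { *, bool, id, void }.
Union: FOLLOW(elsepart) = { *, bool, id, void }.

{ *, bool, id, void }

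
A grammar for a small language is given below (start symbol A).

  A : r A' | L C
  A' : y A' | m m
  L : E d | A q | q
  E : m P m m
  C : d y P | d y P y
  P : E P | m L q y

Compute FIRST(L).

From L : E d: add FIRST(E) = { m }.
From L : A q: add FIRST(A) = { m, q, r }.
L : q contributes {q}.
Union: FIRST(L) = { m, q, r }.

{ m, q, r }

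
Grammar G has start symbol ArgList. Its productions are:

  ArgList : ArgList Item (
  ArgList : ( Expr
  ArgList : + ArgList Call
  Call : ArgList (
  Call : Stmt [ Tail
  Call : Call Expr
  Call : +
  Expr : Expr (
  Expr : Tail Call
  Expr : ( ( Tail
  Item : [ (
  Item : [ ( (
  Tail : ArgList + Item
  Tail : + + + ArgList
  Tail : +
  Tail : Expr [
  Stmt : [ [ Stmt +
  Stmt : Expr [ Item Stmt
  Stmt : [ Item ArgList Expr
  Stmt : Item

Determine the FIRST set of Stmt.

{ (, +, [ }

Stmt : [ [ Stmt + contributes {[}.
From Stmt : Expr [ Item Stmt: add FIRST(Expr) = { (, + }.
Stmt : [ Item ArgList Expr contributes {[}.
From Stmt : Item: add FIRST(Item) = { [ }.
Union: FIRST(Stmt) = { (, +, [ }.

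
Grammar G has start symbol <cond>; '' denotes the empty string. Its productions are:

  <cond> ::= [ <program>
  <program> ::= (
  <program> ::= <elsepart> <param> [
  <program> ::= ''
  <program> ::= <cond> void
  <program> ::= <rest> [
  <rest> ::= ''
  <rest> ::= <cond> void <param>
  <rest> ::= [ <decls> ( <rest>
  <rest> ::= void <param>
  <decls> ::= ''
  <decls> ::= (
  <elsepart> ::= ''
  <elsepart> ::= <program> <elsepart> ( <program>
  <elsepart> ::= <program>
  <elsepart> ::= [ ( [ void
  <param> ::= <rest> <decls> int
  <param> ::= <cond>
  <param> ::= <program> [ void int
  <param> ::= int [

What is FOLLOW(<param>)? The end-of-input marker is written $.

In <program> ::= <elsepart> <param> [: add FIRST([) = { [ }.
In <rest> ::= <cond> void <param>: <param> is at the end, add FOLLOW(<rest>) = { (, [, int }.
In <rest> ::= void <param>: <param> is at the end, add FOLLOW(<rest>) = { (, [, int }.
Union: FOLLOW(<param>) = { (, [, int }.

{ (, [, int }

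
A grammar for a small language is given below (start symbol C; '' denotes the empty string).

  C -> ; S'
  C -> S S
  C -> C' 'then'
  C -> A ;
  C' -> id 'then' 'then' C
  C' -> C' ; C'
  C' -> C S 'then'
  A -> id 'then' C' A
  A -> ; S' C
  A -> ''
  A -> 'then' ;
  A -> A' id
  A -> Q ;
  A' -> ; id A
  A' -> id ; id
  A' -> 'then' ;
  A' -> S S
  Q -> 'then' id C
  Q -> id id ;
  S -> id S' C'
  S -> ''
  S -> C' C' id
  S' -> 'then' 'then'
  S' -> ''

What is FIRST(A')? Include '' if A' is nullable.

A' -> ; id A contributes {;}.
A' -> id ; id contributes {id}.
A' -> 'then' ; contributes {'then'}.
From A' -> S S: S, S nullable, take FIRST(S) ∪ FIRST(S) = { 'then', ;, id }; also '' since the whole RHS is nullable.
Union: FIRST(A') = { 'then', ;, id, '' }.

{ 'then', ;, id, '' }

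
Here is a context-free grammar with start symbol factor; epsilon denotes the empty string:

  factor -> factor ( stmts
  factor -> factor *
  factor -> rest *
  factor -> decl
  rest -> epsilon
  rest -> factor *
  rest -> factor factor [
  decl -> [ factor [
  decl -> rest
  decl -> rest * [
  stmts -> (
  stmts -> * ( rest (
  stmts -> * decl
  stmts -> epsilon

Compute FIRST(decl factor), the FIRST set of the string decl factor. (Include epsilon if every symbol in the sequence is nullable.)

{ (, *, [, epsilon }

Add FIRST(decl)\{epsilon} = { (, *, [ }; decl is nullable, continue.
Add FIRST(factor)\{epsilon} = { (, *, [ }; factor is nullable, continue.
Every symbol is nullable, so include epsilon.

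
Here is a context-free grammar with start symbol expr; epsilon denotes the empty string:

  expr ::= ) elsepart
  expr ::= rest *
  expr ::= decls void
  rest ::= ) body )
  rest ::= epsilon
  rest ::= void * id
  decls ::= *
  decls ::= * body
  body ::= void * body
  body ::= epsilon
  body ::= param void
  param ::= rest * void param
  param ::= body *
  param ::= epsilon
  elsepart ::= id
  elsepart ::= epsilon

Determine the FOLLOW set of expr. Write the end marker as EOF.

{ EOF }

expr is the start symbol, so EOF ∈ FOLLOW(expr).
Union: FOLLOW(expr) = { EOF }.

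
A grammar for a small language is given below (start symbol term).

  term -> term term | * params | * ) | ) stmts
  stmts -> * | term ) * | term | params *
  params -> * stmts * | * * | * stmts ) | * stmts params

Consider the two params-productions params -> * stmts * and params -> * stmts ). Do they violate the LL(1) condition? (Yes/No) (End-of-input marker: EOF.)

FIRST(* stmts *) = { * } and FIRST(* stmts )) = { * }.
Both contain *, so the two alternatives are not disjoint — LL(1) conflict.

Yes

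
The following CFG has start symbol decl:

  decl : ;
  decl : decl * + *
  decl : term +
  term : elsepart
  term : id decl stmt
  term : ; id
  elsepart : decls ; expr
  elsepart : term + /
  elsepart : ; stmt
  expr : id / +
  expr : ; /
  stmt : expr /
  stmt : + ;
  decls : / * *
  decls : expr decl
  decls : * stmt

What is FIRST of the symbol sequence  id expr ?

id is a terminal; add {id} and stop.

{ id }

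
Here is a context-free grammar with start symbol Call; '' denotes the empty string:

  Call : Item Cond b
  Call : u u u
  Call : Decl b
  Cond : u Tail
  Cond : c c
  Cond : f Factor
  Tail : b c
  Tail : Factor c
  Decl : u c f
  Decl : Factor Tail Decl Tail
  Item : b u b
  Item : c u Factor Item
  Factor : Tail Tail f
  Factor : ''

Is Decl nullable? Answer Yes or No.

Nullable nonterminals: Factor.
No production of Decl has an RHS whose symbols are all nullable, so Decl is not nullable.

No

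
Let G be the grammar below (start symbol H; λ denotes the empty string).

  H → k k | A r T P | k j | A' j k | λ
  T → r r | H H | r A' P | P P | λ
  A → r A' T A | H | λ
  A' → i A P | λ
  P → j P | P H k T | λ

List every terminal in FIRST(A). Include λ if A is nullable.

A → r A' T A contributes {r}.
From A → H: add FIRST(H) = { i, j, k, r, λ } (including λ since H is nullable).
A → λ contributes λ.
Union: FIRST(A) = { i, j, k, r, λ }.

{ i, j, k, r, λ }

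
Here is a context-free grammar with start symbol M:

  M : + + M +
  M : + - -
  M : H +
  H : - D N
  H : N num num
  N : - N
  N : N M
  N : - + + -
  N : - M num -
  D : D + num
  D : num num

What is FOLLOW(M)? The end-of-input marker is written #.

M is the start symbol, so # ∈ FOLLOW(M).
In M : + + M +: add FIRST(+) = { + }.
In N : N M: M is at the end, add FOLLOW(N) = { +, -, num }.
In N : - M num -: add FIRST(num -) = { num }.
Union: FOLLOW(M) = { #, +, -, num }.

{ #, +, -, num }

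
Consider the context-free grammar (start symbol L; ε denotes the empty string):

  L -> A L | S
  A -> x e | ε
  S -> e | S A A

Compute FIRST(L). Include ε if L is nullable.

{ e, x }

From L -> A L: A nullable, take FIRST(A) ∪ FIRST(L) = { e, x }.
From L -> S: add FIRST(S) = { e }.
Union: FIRST(L) = { e, x }.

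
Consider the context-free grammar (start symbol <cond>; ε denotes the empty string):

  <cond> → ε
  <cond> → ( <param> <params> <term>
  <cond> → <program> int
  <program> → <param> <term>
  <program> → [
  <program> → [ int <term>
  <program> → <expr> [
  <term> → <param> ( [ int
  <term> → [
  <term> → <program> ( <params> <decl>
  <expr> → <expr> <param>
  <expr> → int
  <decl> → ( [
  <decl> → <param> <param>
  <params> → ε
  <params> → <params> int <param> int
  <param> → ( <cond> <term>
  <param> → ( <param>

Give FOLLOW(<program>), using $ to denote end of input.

In <cond> → <program> int: add FIRST(int) = { int }.
In <term> → <program> ( <params> <decl>: add FIRST(( <params> <decl>) = { ( }.
Union: FOLLOW(<program>) = { (, int }.

{ (, int }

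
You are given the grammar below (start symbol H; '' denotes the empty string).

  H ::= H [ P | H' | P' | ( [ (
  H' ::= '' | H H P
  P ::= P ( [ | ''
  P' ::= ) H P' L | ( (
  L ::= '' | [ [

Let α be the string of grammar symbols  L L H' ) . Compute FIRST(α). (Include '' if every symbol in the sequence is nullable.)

Add FIRST(L)\{''} = { [ }; L is nullable, continue.
Add FIRST(L)\{''} = { [ }; L is nullable, continue.
Add FIRST(H')\{''} = { (, ), [ }; H' is nullable, continue.
) is a terminal; add {)} and stop.

{ (, ), [ }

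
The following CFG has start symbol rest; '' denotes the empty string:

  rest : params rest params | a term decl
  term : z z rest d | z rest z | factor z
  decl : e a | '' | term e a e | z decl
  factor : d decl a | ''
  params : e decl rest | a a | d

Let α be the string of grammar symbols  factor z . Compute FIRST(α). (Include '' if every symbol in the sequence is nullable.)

Add FIRST(factor)\{''} = { d }; factor is nullable, continue.
z is a terminal; add {z} and stop.

{ d, z }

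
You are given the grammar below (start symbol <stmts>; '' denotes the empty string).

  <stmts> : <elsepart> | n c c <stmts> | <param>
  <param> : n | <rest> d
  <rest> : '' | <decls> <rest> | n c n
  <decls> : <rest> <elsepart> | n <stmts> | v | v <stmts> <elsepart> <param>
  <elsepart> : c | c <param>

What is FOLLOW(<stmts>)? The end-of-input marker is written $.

{ $, c, d, n, v }

<stmts> is the start symbol, so $ ∈ FOLLOW(<stmts>).
In <stmts> : n c c <stmts>: <stmts> is at the end, add FOLLOW(<stmts>) = { $, c, d, n, v }.
In <decls> : n <stmts>: <stmts> is at the end, add FOLLOW(<decls>) = { c, d, n, v }.
In <decls> : v <stmts> <elsepart> <param>: add FIRST(<elsepart> <param>) = { c }.
Union: FOLLOW(<stmts>) = { $, c, d, n, v }.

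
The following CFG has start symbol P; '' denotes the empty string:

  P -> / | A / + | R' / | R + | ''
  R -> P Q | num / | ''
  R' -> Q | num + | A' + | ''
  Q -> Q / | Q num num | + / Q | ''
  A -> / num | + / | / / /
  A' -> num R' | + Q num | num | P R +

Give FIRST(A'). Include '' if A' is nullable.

{ +, /, num }

A' -> num R' contributes {num}.
A' -> + Q num contributes {+}.
A' -> num contributes {num}.
From A' -> P R +: P, R nullable, take FIRST(P) ∪ FIRST(R) ∪ {+} = { +, /, num }.
Union: FIRST(A') = { +, /, num }.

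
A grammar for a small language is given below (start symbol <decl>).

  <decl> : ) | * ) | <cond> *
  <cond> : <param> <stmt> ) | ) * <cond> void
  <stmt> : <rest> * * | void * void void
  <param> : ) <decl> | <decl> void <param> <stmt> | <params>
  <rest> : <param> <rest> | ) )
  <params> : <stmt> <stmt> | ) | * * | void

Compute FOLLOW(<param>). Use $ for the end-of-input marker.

In <cond> : <param> <stmt> ): add FIRST(<stmt> )) = { ), *, void }.
In <param> : <decl> void <param> <stmt>: add FIRST(<stmt>) = { ), *, void }.
In <rest> : <param> <rest>: add FIRST(<rest>) = { ), *, void }.
Union: FOLLOW(<param>) = { ), *, void }.

{ ), *, void }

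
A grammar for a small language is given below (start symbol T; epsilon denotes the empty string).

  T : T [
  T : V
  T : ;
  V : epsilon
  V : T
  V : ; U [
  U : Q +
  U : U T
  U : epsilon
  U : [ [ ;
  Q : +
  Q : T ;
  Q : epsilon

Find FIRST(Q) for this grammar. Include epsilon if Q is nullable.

{ +, ;, [, epsilon }

Q : + contributes {+}.
From Q : T ;: T nullable, take FIRST(T) ∪ {;} = { ;, [ }.
Q : epsilon contributes epsilon.
Union: FIRST(Q) = { +, ;, [, epsilon }.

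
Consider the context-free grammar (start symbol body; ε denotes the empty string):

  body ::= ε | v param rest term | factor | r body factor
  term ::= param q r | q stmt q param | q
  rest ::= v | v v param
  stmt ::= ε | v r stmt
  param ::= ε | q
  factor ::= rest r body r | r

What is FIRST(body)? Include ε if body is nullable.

{ r, v, ε }

body ::= ε contributes ε.
body ::= v param rest term contributes {v}.
From body ::= factor: add FIRST(factor) = { r, v }.
body ::= r body factor contributes {r}.
Union: FIRST(body) = { r, v, ε }.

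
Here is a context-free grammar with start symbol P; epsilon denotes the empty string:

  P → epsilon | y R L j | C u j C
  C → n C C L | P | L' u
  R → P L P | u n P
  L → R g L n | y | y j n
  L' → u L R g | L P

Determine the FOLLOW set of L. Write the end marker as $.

In P → y R L j: add FIRST(j) = { j }.
In C → n C C L: L is at the end, add FOLLOW(C) = { $, g, n, u, y }.
In R → P L P: add FIRST(P)\{epsilon} = { n, u, y }.
  Since P is nullable, also add FOLLOW(R) = { g, n, u, y }.
In L → R g L n: add FIRST(n) = { n }.
In L' → u L R g: add FIRST(R g) = { n, u, y }.
In L' → L P: add FIRST(P)\{epsilon} = { n, u, y }.
  Since P is nullable, also add FOLLOW(L') = { u }.
Union: FOLLOW(L) = { $, g, j, n, u, y }.

{ $, g, j, n, u, y }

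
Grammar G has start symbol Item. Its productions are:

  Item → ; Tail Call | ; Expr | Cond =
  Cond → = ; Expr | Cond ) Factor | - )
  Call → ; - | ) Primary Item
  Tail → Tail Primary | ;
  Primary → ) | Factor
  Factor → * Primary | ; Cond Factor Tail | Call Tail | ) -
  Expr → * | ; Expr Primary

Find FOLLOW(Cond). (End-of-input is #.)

{ ), *, ;, = }

In Item → Cond =: add FIRST(=) = { = }.
In Cond → Cond ) Factor: add FIRST() Factor) = { ) }.
In Factor → ; Cond Factor Tail: add FIRST(Factor Tail) = { ), *, ; }.
Union: FOLLOW(Cond) = { ), *, ;, = }.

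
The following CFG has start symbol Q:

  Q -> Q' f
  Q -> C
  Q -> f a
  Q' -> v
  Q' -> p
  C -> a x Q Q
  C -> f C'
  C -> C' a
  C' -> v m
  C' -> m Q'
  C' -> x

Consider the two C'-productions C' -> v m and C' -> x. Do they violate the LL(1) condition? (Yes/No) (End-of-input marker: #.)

FIRST(v m) = { v } and FIRST(x) = { x }.
The FIRST sets are disjoint and neither alternative is nullable — no conflict.

No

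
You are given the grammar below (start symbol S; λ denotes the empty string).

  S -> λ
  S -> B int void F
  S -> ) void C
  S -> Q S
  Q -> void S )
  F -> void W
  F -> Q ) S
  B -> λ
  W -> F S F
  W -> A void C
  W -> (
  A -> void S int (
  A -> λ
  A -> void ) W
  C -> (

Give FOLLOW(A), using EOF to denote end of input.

In W -> A void C: add FIRST(void C) = { void }.
Union: FOLLOW(A) = { void }.

{ void }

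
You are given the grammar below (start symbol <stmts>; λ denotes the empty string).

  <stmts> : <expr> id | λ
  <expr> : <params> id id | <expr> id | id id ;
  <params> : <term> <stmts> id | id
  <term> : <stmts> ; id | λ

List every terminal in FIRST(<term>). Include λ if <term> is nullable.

From <term> : <stmts> ; id: <stmts> nullable, take FIRST(<stmts>) ∪ {;} = { ;, id }.
<term> : λ contributes λ.
Union: FIRST(<term>) = { ;, id, λ }.

{ ;, id, λ }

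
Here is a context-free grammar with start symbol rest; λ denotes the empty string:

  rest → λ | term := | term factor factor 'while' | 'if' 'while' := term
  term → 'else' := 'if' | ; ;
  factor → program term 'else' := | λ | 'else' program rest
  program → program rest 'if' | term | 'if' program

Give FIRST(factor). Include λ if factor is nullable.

From factor → program term 'else' :=: add FIRST(program) = { 'else', 'if', ; }.
factor → λ contributes λ.
factor → 'else' program rest contributes {'else'}.
Union: FIRST(factor) = { 'else', 'if', ;, λ }.

{ 'else', 'if', ;, λ }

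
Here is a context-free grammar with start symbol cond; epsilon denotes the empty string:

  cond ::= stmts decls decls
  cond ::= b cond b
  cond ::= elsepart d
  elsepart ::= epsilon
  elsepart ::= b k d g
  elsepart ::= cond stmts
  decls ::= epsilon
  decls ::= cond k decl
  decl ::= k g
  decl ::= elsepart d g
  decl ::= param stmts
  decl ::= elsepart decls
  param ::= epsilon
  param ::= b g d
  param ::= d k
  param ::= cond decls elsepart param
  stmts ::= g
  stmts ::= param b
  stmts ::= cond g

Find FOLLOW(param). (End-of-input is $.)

In decl ::= param stmts: add FIRST(stmts) = { b, d, g }.
In param ::= cond decls elsepart param: param is at the end, add FOLLOW(param) = { b, d, g }.
In stmts ::= param b: add FIRST(b) = { b }.
Union: FOLLOW(param) = { b, d, g }.

{ b, d, g }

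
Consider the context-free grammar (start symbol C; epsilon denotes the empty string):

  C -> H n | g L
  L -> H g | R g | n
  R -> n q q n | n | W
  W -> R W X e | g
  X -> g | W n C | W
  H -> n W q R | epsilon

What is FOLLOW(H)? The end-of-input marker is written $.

In C -> H n: add FIRST(n) = { n }.
In L -> H g: add FIRST(g) = { g }.
Union: FOLLOW(H) = { g, n }.

{ g, n }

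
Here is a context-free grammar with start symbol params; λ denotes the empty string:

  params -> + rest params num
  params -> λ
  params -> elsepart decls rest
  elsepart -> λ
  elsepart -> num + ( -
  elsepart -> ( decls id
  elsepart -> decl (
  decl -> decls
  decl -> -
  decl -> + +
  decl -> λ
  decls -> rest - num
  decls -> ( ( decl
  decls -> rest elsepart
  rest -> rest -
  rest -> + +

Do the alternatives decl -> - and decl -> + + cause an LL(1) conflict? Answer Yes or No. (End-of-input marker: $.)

FIRST(-) = { - } and FIRST(+ +) = { + }.
The FIRST sets are disjoint and neither alternative is nullable — no conflict.

No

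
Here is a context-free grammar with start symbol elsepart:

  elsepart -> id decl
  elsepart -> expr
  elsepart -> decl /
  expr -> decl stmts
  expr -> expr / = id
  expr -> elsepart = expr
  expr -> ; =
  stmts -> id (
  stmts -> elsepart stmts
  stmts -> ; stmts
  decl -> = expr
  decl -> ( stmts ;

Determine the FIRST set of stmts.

{ (, ;, =, id }

stmts -> id ( contributes {id}.
From stmts -> elsepart stmts: add FIRST(elsepart) = { (, ;, =, id }.
stmts -> ; stmts contributes {;}.
Union: FIRST(stmts) = { (, ;, =, id }.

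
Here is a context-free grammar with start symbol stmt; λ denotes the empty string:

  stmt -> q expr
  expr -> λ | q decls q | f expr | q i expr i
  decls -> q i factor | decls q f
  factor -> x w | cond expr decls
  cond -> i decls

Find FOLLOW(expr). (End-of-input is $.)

{ $, i, q }

In stmt -> q expr: expr is at the end, add FOLLOW(stmt) = { $ }.
In expr -> f expr: expr is at the end, add FOLLOW(expr) = { $, i, q }.
In expr -> q i expr i: add FIRST(i) = { i }.
In factor -> cond expr decls: add FIRST(decls) = { q }.
Union: FOLLOW(expr) = { $, i, q }.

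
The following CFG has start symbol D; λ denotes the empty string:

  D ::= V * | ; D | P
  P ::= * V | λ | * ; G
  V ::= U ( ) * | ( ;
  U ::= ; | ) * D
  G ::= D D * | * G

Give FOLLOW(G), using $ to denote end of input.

{ $, (, ), *, ; }

In P ::= * ; G: G is at the end, add FOLLOW(P) = { $, (, ), *, ; }.
In G ::= * G: G is at the end, add FOLLOW(G) = { $, (, ), *, ; }.
Union: FOLLOW(G) = { $, (, ), *, ; }.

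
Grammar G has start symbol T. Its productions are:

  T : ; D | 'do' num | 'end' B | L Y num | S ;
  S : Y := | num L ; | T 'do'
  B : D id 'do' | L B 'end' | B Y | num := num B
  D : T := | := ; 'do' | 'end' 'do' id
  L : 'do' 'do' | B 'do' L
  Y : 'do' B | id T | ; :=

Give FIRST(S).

From S : Y :=: add FIRST(Y) = { 'do', ;, id }.
S : num L ; contributes {num}.
From S : T 'do': add FIRST(T) = { 'do', 'end', :=, ;, id, num }.
Union: FIRST(S) = { 'do', 'end', :=, ;, id, num }.

{ 'do', 'end', :=, ;, id, num }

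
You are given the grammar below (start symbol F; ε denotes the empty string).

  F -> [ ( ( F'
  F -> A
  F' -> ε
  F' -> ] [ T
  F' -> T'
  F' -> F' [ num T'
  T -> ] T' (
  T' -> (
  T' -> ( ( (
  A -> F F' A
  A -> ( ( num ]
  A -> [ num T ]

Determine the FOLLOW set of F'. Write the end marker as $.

In F -> [ ( ( F': F' is at the end, add FOLLOW(F) = { $, (, [, ] }.
In F' -> F' [ num T': add FIRST([ num T') = { [ }.
In A -> F F' A: add FIRST(A) = { (, [ }.
Union: FOLLOW(F') = { $, (, [, ] }.

{ $, (, [, ] }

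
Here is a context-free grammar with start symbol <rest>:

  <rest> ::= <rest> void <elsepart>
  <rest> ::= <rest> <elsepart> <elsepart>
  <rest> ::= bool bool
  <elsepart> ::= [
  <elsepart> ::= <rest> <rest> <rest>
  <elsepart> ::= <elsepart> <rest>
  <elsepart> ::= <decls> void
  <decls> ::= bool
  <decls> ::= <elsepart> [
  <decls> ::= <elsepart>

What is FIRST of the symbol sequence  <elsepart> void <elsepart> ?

{ [, bool }

Add FIRST(<elsepart>) = { [, bool }; <elsepart> is not nullable, stop.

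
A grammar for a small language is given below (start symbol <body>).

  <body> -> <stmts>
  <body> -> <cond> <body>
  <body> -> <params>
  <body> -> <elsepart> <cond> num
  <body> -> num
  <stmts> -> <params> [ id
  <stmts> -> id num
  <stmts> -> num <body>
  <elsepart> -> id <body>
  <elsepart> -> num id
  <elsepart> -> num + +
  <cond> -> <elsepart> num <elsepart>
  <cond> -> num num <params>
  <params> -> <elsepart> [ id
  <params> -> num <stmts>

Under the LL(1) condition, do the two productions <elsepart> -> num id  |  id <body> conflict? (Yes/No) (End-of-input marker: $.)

FIRST(num id) = { num } and FIRST(id <body>) = { id }.
The FIRST sets are disjoint and neither alternative is nullable — no conflict.

No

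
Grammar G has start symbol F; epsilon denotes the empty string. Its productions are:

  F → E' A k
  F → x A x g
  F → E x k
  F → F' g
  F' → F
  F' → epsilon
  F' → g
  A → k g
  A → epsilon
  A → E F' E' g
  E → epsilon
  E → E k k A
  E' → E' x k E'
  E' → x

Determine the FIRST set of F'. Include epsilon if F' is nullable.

From F' → F: add FIRST(F) = { g, k, x }.
F' → epsilon contributes epsilon.
F' → g contributes {g}.
Union: FIRST(F') = { g, k, x, epsilon }.

{ g, k, x, epsilon }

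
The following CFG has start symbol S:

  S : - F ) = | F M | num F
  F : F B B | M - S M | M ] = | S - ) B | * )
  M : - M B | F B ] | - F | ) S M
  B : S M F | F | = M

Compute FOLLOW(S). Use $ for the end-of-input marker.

{ $, ), *, -, num }

S is the start symbol, so $ ∈ FOLLOW(S).
In F : M - S M: add FIRST(M) = { ), *, -, num }.
In F : S - ) B: add FIRST(- ) B) = { - }.
In M : ) S M: add FIRST(M) = { ), *, -, num }.
In B : S M F: add FIRST(M F) = { ), *, -, num }.
Union: FOLLOW(S) = { $, ), *, -, num }.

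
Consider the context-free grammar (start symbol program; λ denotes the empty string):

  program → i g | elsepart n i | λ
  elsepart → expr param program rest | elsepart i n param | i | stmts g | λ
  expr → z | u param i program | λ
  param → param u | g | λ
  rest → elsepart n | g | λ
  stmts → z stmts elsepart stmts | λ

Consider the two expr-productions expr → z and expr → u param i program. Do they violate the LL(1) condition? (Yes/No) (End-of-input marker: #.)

FIRST(z) = { z } and FIRST(u param i program) = { u }.
The FIRST sets are disjoint and neither alternative is nullable — no conflict.

No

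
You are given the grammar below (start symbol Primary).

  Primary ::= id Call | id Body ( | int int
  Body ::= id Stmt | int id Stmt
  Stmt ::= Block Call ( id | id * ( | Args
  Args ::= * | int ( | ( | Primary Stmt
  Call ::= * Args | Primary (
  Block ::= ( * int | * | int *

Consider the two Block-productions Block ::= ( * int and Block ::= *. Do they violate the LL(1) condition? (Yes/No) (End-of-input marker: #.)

No

FIRST(( * int) = { ( } and FIRST(*) = { * }.
The FIRST sets are disjoint and neither alternative is nullable — no conflict.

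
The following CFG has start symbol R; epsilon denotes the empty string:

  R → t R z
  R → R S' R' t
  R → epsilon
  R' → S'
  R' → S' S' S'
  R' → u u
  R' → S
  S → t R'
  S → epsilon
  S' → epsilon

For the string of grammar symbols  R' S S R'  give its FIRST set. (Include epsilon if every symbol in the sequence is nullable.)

{ t, u, epsilon }

Add FIRST(R')\{epsilon} = { t, u }; R' is nullable, continue.
Add FIRST(S)\{epsilon} = { t }; S is nullable, continue.
Add FIRST(S)\{epsilon} = { t }; S is nullable, continue.
Add FIRST(R')\{epsilon} = { t, u }; R' is nullable, continue.
Every symbol is nullable, so include epsilon.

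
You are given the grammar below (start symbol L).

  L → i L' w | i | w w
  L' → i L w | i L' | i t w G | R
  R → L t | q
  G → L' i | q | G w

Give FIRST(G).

{ i, q, w }

From G → L' i: add FIRST(L') = { i, q, w }.
G → q contributes {q}.
From G → G w: add FIRST(G) = { i, q, w }.
Union: FIRST(G) = { i, q, w }.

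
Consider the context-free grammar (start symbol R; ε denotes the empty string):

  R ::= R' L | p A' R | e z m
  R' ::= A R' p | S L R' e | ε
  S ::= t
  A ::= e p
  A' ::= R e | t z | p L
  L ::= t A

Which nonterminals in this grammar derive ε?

{ R' }

Directly nullable (have an ε-production): R'.
No other nonterminal has a production whose RHS symbols are all nullable.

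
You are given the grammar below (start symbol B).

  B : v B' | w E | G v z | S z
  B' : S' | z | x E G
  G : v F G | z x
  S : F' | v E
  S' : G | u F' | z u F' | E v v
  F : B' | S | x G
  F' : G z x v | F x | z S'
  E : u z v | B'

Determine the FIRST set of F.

{ u, v, x, z }

From F : B': add FIRST(B') = { u, v, x, z }.
From F : S: add FIRST(S) = { u, v, x, z }.
F : x G contributes {x}.
Union: FIRST(F) = { u, v, x, z }.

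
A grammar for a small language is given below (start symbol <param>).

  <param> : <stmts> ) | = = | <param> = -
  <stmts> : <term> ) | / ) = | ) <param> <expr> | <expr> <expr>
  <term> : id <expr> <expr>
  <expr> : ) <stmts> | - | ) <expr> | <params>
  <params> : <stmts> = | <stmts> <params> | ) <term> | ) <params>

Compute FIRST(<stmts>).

From <stmts> : <term> ): add FIRST(<term>) = { id }.
<stmts> : / ) = contributes {/}.
<stmts> : ) <param> <expr> contributes {)}.
From <stmts> : <expr> <expr>: add FIRST(<expr>) = { ), -, /, id }.
Union: FIRST(<stmts>) = { ), -, /, id }.

{ ), -, /, id }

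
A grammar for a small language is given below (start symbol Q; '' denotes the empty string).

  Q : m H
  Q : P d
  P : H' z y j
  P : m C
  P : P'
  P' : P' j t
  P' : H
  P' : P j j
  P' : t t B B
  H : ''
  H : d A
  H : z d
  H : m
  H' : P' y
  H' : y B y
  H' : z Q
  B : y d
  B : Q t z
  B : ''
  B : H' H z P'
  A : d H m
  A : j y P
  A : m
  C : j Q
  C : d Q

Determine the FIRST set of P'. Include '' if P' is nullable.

{ d, j, m, t, y, z, '' }

From P' : P' j t: P' nullable, take FIRST(P') ∪ {j} = { d, j, m, t, y, z }.
From P' : H: add FIRST(H) = { d, m, z, '' } (including '' since H is nullable).
From P' : P j j: P nullable, take FIRST(P) ∪ {j} = { d, j, m, t, y, z }.
P' : t t B B contributes {t}.
Union: FIRST(P') = { d, j, m, t, y, z, '' }.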